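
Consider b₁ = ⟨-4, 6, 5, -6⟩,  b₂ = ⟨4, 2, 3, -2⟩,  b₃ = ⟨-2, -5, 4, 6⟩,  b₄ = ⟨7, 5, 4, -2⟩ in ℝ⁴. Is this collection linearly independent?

Form the 4×4 matrix with these as columns; its determinant is -1000.
A nonzero determinant means the columns are linearly independent.

linearly independent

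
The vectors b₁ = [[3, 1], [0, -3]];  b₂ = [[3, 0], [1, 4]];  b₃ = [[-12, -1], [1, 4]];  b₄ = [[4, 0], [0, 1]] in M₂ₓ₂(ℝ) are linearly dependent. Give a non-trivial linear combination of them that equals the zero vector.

Take coordinates with respect to {E₁₁, E₁₂, E₂₁, E₂₂}.
Write the vectors as columns of a matrix and find a nonzero vector in its null space.
One solution (up to scaling) is (1, -1, 1, 3).

b₁ - b₂ + b₃ + 3b₄ = 0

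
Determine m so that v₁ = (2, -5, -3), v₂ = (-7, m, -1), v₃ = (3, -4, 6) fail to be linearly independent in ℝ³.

Place the vectors as rows of a 3×3 matrix; dependence ⇔ determinant zero.
The determinant works out to 21*m - 287.
Solving 21*m - 287 = 0 yields m = 41/3.

m = 41/3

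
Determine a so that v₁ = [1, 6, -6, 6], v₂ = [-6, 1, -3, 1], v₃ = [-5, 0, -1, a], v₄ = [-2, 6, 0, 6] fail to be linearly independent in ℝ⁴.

Dependence holds iff the 4×4 matrix [v₁ v₂ v₃ v₄] is singular.
Cofactor expansion gives det = -258*a.
Solving -258*a = 0 yields a = 0.

a = 0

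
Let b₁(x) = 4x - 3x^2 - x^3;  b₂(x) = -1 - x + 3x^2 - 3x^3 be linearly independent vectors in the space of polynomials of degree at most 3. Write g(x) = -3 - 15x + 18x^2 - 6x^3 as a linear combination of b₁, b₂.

Identify each element with its coordinate vector in ℝ⁴ via {1, x, …, x^3}.
Solve the system with b₁, b₂ as columns and g as the right-hand side.
The system has the unique solution (α₁, α₂) = (-3, 3).

g = -3b₁ + 3b₂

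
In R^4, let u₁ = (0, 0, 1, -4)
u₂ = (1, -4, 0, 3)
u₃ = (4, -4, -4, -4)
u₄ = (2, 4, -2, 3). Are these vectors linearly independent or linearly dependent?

Place the vectors as rows of a 4×4 matrix and reduce to echelon form.
The reduction yields 4 nonzero rows, so the rank is 4.
Since rank = 4 (the number of vectors), the set is linearly independent.

linearly independent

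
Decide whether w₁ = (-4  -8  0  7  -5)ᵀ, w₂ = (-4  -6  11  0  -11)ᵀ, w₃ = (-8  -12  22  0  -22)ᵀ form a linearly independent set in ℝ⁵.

One vector is a scalar multiple of another, so the set is dependent.

linearly dependent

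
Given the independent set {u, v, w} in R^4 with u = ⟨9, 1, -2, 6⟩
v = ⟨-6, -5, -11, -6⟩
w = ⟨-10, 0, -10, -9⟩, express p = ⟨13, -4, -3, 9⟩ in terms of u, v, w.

Solve the system with u, v, w as columns and p as the right-hand side.
The system has the unique solution (α₁, α₂, α₃) = (1, 1, -1).

p = u + v - w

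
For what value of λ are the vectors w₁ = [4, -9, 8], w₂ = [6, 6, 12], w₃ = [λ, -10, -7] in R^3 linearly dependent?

λ = -7/2

Place the vectors as rows of a 3×3 matrix; dependence ⇔ determinant zero.
The determinant works out to -156*λ - 546.
This vanishes exactly when λ = -7/2.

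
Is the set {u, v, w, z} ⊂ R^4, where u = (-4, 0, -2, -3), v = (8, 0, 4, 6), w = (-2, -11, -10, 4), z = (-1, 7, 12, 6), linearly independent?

One vector is a scalar multiple of another, so the set is dependent.

linearly dependent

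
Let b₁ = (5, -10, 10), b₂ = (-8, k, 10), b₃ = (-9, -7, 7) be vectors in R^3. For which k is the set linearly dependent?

The set is linearly dependent precisely when det[b₁; b₂; b₃] = 0.
Cofactor expansion gives det = 125*k + 1250.
Solving 125*k + 1250 = 0 yields k = -10.

k = -10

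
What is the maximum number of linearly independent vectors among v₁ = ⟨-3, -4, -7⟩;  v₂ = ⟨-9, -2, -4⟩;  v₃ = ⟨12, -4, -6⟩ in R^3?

Row-reduce the 3×3 matrix with these as rows.
Reduction leaves 2 leading entries, giving rank 2.

2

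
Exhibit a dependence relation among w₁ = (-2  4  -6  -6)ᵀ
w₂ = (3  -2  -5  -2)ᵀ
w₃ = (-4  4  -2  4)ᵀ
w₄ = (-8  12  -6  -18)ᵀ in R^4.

Solve the homogeneous system with w₁, w₂, w₃, w₄ as columns by row-reducing the coefficient matrix.
A generator of the null space is (3, -2, -1, -1).

3w₁ - 2w₂ - w₃ - w₄ = 0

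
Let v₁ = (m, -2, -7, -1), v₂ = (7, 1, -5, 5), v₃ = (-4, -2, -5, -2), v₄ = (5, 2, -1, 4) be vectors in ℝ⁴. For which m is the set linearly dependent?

m = -17/6

The vectors are dependent exactly when the determinant of the matrix with rows v₁, v₂, v₃, v₄ vanishes.
The determinant works out to 18*m + 51.
This vanishes exactly when m = -17/6.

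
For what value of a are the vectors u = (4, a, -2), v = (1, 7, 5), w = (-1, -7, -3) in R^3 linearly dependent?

Place the vectors as rows of a 3×3 matrix; dependence ⇔ determinant zero.
Expanding, det = 56 - 2*a.
This vanishes exactly when a = 28.

a = 28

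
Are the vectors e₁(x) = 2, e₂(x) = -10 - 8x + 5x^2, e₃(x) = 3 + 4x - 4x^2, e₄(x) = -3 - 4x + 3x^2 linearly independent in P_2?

linearly dependent

Take coordinates with respect to the standard basis {1, x, x^2}.
There are 4 vectors in a 3-dimensional space, so they cannot be linearly independent.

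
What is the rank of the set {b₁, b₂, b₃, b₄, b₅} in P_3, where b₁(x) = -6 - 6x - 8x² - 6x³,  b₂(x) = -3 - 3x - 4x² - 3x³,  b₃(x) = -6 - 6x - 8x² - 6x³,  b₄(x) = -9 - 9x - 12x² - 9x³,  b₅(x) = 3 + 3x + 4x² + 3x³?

Use coordinates relative to {1, x, …, x³}.
Row-reduce the 5×4 matrix with these as rows.
Reduction leaves 1 leading entry, giving rank 1.
(With 5 elements in a 4-dimensional space the rank is at most 4.)

rank 1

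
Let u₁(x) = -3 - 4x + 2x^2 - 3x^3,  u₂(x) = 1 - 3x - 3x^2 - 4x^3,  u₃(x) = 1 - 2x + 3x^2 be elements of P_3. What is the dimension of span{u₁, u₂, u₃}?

Represent each element by its coordinate vector in ℝ⁴.
Apply Gaussian elimination to the matrix whose rows are u₁, u₂, u₃.
Exactly 3 pivots survive; hence the rank is 3.

3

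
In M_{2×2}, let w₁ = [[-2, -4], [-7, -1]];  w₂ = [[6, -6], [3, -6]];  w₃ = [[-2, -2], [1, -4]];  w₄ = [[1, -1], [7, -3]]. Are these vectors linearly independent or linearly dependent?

linearly independent

Write each element as a coordinate vector in ℝ⁴ using {E₁₁, E₁₂, E₂₁, E₂₂}.
Place the vectors as rows of a 4×4 matrix and reduce to echelon form.
The reduction yields 4 nonzero rows, so the rank is 4.
Since rank = 4 (the number of vectors), the set is linearly independent.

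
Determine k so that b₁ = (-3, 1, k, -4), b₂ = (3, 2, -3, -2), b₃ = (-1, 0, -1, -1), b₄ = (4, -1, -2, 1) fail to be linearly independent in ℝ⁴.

k = -39/11

Place the vectors as rows of a 4×4 matrix; dependence ⇔ determinant zero.
The determinant works out to -11*k - 39.
This vanishes exactly when k = -39/11.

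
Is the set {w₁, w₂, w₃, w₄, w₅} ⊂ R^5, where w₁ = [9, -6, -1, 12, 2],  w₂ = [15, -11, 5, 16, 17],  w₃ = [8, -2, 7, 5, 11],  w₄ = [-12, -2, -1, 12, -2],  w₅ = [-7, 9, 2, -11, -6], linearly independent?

linearly dependent

Row-reduce the matrix whose columns are w₁, w₂, w₃, w₄, w₅.
The reduction yields 4 nonzero rows, so the rank is 4.
Since rank 4 < 5, the set is linearly dependent.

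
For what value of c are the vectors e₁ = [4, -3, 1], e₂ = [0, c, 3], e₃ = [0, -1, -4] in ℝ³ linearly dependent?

Dependence holds iff the 3×3 matrix [e₁ e₂ e₃] is singular.
Expanding, det = 12 - 16*c.
Setting this to zero gives c = 3/4.

c = 3/4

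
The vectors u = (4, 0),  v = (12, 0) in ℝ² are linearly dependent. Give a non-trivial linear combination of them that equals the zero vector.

3u - v = 0

Row-reduce the matrix with u, v as columns; the null space gives the coefficients.
The free variable yields coefficients (3, -1) (any nonzero multiple also works).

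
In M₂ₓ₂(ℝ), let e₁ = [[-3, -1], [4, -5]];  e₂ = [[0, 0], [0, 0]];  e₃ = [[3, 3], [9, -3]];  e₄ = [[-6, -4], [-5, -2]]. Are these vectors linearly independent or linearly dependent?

Take coordinates with respect to the standard basis {E₁₁, E₁₂, E₂₁, E₂₂}.
One of the vectors is the zero vector, so the set is linearly dependent.

linearly dependent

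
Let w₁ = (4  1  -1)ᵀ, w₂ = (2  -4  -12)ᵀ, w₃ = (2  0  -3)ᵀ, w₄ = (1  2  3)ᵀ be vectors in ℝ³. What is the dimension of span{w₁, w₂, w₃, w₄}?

Row-reduce the 4×3 matrix with these as rows.
There are 3 pivot columns, so rank = 3.
(With 4 elements in a 3-dimensional space the rank is at most 3.)

3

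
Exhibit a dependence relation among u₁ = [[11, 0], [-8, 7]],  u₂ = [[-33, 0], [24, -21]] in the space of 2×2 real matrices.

Take coordinates with respect to {E₁₁, E₁₂, E₂₁, E₂₂}.
Set up α₁u₁ + α₂u₂ = 0 and solve the homogeneous system.
The free variable yields coefficients (3, 1) (any nonzero multiple also works).

3u₁ + u₂ = 0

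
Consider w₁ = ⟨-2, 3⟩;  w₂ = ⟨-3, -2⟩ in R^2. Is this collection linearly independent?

linearly independent

The matrix [w₁|w₂] has determinant 13.
A nonzero determinant means the columns are linearly independent.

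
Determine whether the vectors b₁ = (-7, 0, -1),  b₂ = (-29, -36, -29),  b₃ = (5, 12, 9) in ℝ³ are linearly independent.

linearly dependent

The matrix [b₁|b₂|b₃] has determinant 0.
A zero determinant means the columns are linearly dependent.
Indeed 2b₁ - b₂ - 3b₃ = 0.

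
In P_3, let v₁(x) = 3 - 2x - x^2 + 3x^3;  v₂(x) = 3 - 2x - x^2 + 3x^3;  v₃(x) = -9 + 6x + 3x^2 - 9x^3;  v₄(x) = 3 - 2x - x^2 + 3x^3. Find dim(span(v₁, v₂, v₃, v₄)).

1

Use coordinates relative to {1, x, …, x^3}.
Form the matrix with v₁, v₂, v₃, v₄ as columns and reduce.
Exactly 1 pivot survives; hence the rank is 1.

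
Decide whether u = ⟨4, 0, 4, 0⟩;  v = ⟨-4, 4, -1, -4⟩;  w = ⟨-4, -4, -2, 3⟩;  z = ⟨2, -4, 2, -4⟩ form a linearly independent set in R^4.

Row-reduce the matrix whose columns are u, v, w, z.
The reduction yields 4 nonzero rows, so the rank is 4.
Since rank = 4 (the number of vectors), the set is linearly independent.

linearly independent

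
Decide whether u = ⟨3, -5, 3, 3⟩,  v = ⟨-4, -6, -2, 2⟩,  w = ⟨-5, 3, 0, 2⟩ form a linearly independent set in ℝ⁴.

linearly independent

Row-reduce the matrix whose columns are u, v, w.
The reduction yields 3 nonzero rows, so the rank is 3.
Since rank = 3 (the number of vectors), the set is linearly independent.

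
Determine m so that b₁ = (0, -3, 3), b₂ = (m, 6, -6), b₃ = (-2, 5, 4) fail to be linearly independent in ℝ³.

m = 0

Place the vectors as rows of a 3×3 matrix; dependence ⇔ determinant zero.
Cofactor expansion gives det = 27*m.
Solving 27*m = 0 yields m = 0.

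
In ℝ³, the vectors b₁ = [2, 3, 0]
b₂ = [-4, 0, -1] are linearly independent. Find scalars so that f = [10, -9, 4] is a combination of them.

Write f = c₁b₁ + c₂b₂ and equate components.
Back-substitution yields (c₁, c₂) = (-3, -4).

f = -3b₁ - 4b₂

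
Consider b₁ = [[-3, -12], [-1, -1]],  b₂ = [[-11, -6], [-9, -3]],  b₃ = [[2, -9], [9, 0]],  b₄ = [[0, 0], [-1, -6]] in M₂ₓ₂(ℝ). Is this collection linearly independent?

Write each element as a coordinate vector in ℝ⁴ using {E₁₁, E₁₂, E₂₁, E₂₂}.
Form the 4×4 matrix with these as columns; its determinant is 4110.
A nonzero determinant means the columns are linearly independent.

linearly independent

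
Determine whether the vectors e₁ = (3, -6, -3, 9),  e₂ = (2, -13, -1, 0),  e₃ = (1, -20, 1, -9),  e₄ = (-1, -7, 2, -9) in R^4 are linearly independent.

The matrix [e₁|e₂|e₃|e₄] has determinant 0.
A zero determinant means the columns are linearly dependent.

linearly dependent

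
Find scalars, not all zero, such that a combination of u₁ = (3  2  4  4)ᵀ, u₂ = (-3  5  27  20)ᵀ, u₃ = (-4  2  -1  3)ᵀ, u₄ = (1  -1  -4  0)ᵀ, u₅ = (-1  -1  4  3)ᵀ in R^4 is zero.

Write the vectors as columns of a matrix and find a nonzero vector in its null space.
A generator of the null space is (2, -1, 1, -2, 3).

2u₁ - u₂ + u₃ - 2u₄ + 3u₅ = 0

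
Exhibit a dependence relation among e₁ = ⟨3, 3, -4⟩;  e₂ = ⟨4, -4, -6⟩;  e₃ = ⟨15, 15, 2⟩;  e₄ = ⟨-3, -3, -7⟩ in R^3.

Set up α₁e₁ + … + α₄e₄ = 0 and solve the homogeneous system.
One solution (up to scaling) is (3, 0, -1, -2).

3e₁ - e₃ - 2e₄ = 0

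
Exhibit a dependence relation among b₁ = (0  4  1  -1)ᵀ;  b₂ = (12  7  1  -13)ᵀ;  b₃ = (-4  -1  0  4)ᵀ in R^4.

b₁ - b₂ - 3b₃ = 0

Solve the homogeneous system with b₁, b₂, b₃ as columns by row-reducing the coefficient matrix.
One solution (up to scaling) is (1, -1, -3).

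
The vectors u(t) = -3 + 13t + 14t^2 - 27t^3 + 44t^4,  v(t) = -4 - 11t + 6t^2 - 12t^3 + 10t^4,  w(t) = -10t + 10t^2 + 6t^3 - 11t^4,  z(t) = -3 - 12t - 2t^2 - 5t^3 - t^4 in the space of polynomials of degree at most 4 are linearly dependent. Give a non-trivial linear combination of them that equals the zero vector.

Pass to coordinate vectors relative to the basis {1, t, …, t^4}.
Set up α₁u + … + α₄z = 0 and solve the homogeneous system.
One solution (up to scaling) is (1, -3, 1, 3).

u - 3v + w + 3z = 0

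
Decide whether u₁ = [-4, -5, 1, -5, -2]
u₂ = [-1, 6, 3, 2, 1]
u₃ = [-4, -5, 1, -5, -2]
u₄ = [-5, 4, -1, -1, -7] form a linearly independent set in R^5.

linearly dependent

Two of the vectors are equal, giving an immediate dependence.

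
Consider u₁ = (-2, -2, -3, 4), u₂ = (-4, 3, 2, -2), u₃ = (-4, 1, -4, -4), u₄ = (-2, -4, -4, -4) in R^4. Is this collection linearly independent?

Place the vectors as rows of a 4×4 matrix and reduce to echelon form.
The reduction yields 4 nonzero rows, so the rank is 4.
Since rank = 4 (the number of vectors), the set is linearly independent.

linearly independent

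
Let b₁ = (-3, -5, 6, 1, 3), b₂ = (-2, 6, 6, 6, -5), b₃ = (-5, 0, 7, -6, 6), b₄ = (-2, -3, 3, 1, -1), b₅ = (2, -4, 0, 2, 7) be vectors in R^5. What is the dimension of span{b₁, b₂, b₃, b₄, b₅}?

5

Apply Gaussian elimination to the matrix whose rows are b₁, b₂, b₃, b₄, b₅.
Exactly 5 pivots survive; hence the rank is 5.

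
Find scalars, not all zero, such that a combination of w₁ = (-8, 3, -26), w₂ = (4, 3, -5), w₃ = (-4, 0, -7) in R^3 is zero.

Write the vectors as columns of a matrix and find a nonzero vector in its null space.
One solution (up to scaling) is (1, -1, -3).

w₁ - w₂ - 3w₃ = 0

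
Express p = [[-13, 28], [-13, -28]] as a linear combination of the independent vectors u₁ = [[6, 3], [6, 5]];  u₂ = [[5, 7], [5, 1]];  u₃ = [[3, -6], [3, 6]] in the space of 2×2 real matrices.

p = -u₁ + u₂ - 4u₃

Identify each element with its coordinate vector in ℝ⁴ via {E₁₁, E₁₂, E₂₁, E₂₂}.
Since u₁, u₂, u₃ are independent, the coefficients expressing p are uniquely determined by a linear system.
Back-substitution yields (α₁, α₂, α₃) = (-1, 1, -4).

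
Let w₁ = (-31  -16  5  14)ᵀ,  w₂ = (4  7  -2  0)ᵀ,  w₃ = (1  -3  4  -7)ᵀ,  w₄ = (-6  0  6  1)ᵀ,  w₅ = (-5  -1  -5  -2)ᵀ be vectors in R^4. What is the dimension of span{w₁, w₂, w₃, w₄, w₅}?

dim = 4

Apply Gaussian elimination to the matrix whose rows are w₁, w₂, w₃, w₄, w₅.
There are 4 pivot columns, so rank = 4.
(With 5 elements in a 4-dimensional space the rank is at most 4.)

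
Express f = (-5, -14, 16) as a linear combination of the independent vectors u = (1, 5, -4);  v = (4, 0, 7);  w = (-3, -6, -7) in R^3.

Set up the augmented matrix [u | v | w | f] and row-reduce.
Back-substitution yields (a₁, a₂, a₃) = (-4, -1, -1).

f = -4u - v - w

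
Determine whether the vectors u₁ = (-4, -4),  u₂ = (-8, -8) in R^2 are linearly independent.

Form the 2×2 matrix with these as columns; its determinant is 0.
A zero determinant means the columns are linearly dependent.

linearly dependent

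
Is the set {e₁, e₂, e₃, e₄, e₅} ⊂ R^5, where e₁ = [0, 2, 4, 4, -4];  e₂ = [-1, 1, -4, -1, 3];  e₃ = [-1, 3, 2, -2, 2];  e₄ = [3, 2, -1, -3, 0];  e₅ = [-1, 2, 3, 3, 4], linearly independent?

Place the vectors as rows of a 5×5 matrix and reduce to echelon form.
The reduction yields 5 nonzero rows, so the rank is 5.
Since rank = 5 (the number of vectors), the set is linearly independent.

linearly independent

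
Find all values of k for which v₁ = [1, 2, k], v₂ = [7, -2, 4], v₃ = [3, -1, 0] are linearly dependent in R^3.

k = 28

The vectors are dependent exactly when the determinant of the matrix with rows v₁, v₂, v₃ vanishes.
Cofactor expansion gives det = 28 - k.
This vanishes exactly when k = 28.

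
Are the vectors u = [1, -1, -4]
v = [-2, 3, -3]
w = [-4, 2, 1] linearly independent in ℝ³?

Form the 3×3 matrix with these as columns; its determinant is -37.
A nonzero determinant means the columns are linearly independent.

linearly independent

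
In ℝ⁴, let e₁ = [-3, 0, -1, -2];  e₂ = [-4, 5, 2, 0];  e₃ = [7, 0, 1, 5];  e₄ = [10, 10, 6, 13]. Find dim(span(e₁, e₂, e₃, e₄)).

Apply Gaussian elimination to the matrix whose rows are e₁, e₂, e₃, e₄.
Reduction leaves 3 leading entries, giving rank 3.

dim = 3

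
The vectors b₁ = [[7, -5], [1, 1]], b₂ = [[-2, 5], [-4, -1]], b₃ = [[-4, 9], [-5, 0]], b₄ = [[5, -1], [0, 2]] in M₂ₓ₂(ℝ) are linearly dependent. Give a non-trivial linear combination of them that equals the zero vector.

b₁ - b₂ + b₃ - b₄ = 0

Take coordinates with respect to {E₁₁, E₁₂, E₂₁, E₂₂}.
Write the vectors as columns of a matrix and find a nonzero vector in its null space.
One solution (up to scaling) is (1, -1, 1, -1).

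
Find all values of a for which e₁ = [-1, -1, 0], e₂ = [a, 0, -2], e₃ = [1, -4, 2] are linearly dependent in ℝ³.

a = -5

Dependence holds iff the 3×3 matrix [e₁ e₂ e₃] is singular.
Expanding, det = 2*a + 10.
This vanishes exactly when a = -5.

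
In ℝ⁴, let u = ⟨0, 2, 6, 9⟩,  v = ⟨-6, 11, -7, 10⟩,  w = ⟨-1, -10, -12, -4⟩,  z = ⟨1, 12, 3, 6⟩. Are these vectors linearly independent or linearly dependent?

Place the vectors as rows of a 4×4 matrix and reduce to echelon form.
The reduction yields 4 nonzero rows, so the rank is 4.
Since rank = 4 (the number of vectors), the set is linearly independent.

linearly independent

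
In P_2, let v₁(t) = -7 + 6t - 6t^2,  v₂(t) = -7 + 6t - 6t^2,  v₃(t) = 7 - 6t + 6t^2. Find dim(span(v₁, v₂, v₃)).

dim = 1

Pass to coordinate vectors with respect to the basis {1, t, t^2}.
Apply Gaussian elimination to the matrix whose rows are v₁, v₂, v₃.
There is 1 pivot column, so rank = 1.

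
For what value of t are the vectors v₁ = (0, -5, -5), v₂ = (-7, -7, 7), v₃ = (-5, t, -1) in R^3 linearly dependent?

Dependence holds iff the 3×3 matrix [v₁ v₂ v₃] is singular.
The determinant works out to 35*t + 385.
This vanishes exactly when t = -11.

t = -11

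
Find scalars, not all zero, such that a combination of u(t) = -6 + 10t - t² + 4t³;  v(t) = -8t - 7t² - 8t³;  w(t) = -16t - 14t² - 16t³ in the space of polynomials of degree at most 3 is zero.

2v - w = 0

Write each element as a vector in ℝ⁴ using {1, t, …, t³}.
Set up α₁u + … + α₃w = 0 and solve the homogeneous system.
One solution (up to scaling) is (0, 2, -1).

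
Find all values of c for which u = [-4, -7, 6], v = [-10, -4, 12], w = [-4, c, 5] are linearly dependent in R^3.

Place the vectors as rows of a 3×3 matrix; dependence ⇔ determinant zero.
The determinant works out to -12*c - 30.
Setting this to zero gives c = -5/2.

c = -5/2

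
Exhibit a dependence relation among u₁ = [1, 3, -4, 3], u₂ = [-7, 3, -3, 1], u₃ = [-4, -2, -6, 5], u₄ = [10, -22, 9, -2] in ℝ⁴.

Solve the homogeneous system with u₁, u₂, u₃, u₄ as columns by row-reducing the coefficient matrix.
A generator of the null space is (3, 3, -2, 1).

3u₁ + 3u₂ - 2u₃ + u₄ = 0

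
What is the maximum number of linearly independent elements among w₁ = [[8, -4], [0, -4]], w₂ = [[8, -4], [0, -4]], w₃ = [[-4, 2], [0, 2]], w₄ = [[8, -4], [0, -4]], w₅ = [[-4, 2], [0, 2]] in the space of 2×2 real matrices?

1

Represent each element by its coordinate vector in ℝ⁴.
Put the 4×5 matrix [w₁|w₂|w₃|w₄|w₅] into echelon form.
Exactly 1 pivot survives; hence the rank is 1.
(With 5 elements in a 4-dimensional space the rank is at most 4.)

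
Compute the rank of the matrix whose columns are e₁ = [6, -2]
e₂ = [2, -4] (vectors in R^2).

rank 2

Apply Gaussian elimination to the matrix whose rows are e₁, e₂.
There are 2 pivot columns, so rank = 2.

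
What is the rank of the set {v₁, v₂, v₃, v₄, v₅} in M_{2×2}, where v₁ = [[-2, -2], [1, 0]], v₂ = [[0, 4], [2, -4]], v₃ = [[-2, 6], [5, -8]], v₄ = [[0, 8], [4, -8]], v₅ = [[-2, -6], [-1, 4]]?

2

Represent each element by its coordinate vector in ℝ⁴.
Put the 4×5 matrix [v₁|v₂|v₃|v₄|v₅] into echelon form.
There are 2 pivot columns, so rank = 2.
(With 5 elements in a 4-dimensional space the rank is at most 4.)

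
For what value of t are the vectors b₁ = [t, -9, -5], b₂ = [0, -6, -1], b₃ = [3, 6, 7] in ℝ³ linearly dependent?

t = -7/4

The vectors are dependent exactly when the determinant of the matrix with rows b₁, b₂, b₃ vanishes.
Cofactor expansion gives det = -36*t - 63.
Solving -36*t - 63 = 0 yields t = -7/4.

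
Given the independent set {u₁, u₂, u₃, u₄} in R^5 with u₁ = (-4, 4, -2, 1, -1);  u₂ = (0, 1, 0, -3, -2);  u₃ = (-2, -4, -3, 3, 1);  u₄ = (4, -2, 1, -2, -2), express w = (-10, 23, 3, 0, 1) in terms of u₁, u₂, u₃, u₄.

Since u₁, u₂, u₃, u₄ are independent, the coefficients expressing w are uniquely determined by a linear system.
Row-reducing the augmented matrix gives the unique coefficients (a₁, …, a₄) = (2, -1, -3, -2).

w = 2u₁ - u₂ - 3u₃ - 2u₄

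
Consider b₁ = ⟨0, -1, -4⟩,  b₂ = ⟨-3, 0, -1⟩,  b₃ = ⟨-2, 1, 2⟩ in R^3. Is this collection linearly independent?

linearly independent

Form the 3×3 matrix with these as columns; its determinant is 4.
A nonzero determinant means the columns are linearly independent.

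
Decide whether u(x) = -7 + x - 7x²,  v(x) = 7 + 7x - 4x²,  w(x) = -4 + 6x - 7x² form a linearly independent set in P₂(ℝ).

Take coordinates with respect to the standard basis {1, x, x²}.
The matrix [u|v|w] has determinant -250.
A nonzero determinant means the columns are linearly independent.

linearly independent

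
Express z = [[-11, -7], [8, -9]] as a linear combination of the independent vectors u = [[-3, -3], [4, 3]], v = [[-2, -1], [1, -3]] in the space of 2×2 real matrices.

Work in coordinates with respect to the standard basis {E₁₁, E₁₂, E₂₁, E₂₂}.
Set up the augmented matrix [u | v | z] and row-reduce.
The system has the unique solution (c₁, c₂) = (1, 4).

z = u + 4v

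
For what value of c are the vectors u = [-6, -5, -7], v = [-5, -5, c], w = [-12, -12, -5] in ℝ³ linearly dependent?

c = -25/12

Place the vectors as rows of a 3×3 matrix; dependence ⇔ determinant zero.
Cofactor expansion gives det = -12*c - 25.
Setting this to zero gives c = -25/12.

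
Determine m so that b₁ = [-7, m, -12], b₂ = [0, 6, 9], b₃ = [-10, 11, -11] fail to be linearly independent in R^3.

m = 29/6

Place the vectors as rows of a 3×3 matrix; dependence ⇔ determinant zero.
The determinant works out to 435 - 90*m.
Setting this to zero gives m = 29/6.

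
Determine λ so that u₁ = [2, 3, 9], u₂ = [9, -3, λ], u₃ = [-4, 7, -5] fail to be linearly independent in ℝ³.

λ = 24

Dependence holds iff the 3×3 matrix [u₁ u₂ u₃] is singular.
Expanding, det = 624 - 26*λ.
Setting this to zero gives λ = 24.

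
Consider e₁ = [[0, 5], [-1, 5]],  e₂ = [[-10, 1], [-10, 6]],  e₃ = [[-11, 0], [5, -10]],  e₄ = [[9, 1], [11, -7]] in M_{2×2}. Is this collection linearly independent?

Write each element as a coordinate vector in ℝ⁴ using {E₁₁, E₁₂, E₂₁, E₂₂}.
Place the vectors as rows of a 4×4 matrix and reduce to echelon form.
The reduction yields 4 nonzero rows, so the rank is 4.
Since rank = 4 (the number of vectors), the set is linearly independent.

linearly independent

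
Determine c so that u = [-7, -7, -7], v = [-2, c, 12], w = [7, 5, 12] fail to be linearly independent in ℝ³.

The set is linearly dependent precisely when det[u; v; w] = 0.
Expanding, det = -35*c - 266.
Setting this to zero gives c = -38/5.

c = -38/5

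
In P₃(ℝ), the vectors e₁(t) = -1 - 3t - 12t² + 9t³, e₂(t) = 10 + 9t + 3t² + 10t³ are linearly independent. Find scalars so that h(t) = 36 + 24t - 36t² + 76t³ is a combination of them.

h = 4e₁ + 4e₂

Identify each element with its coordinate vector in ℝ⁴ via {1, t, …, t³}.
Write h = α₁e₁ + α₂e₂ and equate components.
The system has the unique solution (α₁, α₂) = (4, 4).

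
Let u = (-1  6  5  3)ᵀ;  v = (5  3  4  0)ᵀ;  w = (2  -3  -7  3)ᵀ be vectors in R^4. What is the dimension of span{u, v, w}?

dim = 3

Form the matrix with u, v, w as columns and reduce.
The echelon form has 3 nonzero rows, so the rank is 3.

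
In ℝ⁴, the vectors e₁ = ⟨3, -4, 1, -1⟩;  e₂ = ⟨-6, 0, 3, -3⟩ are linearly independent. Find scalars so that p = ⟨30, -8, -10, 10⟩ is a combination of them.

p = 2e₁ - 4e₂

Solve the system with e₁, e₂ as columns and p as the right-hand side.
Back-substitution yields (α₁, α₂) = (2, -4).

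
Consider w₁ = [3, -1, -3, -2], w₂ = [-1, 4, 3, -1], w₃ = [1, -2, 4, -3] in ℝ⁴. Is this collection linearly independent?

Row-reduce the matrix whose columns are w₁, w₂, w₃.
The reduction yields 3 nonzero rows, so the rank is 3.
Since rank = 3 (the number of vectors), the set is linearly independent.

linearly independent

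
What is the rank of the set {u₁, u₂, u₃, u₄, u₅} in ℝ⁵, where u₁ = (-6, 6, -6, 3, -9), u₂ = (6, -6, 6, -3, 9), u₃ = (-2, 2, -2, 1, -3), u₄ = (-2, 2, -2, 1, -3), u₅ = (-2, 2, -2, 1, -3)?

Form the matrix with u₁, u₂, u₃, u₄, u₅ as columns and reduce.
There is 1 pivot column, so rank = 1.

rank 1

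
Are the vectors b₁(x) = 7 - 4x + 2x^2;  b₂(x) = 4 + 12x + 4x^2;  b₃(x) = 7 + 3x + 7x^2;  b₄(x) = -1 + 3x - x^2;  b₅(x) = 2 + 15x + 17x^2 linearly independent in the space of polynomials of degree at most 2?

Take coordinates with respect to the standard basis {1, x, x^2}.
There are 5 vectors in a 3-dimensional space, so they cannot be linearly independent.

linearly dependent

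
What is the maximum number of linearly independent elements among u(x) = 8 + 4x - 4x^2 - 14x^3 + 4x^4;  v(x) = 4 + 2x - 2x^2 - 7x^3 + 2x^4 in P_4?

1

Represent each element by its coordinate vector in ℝ⁵.
Apply Gaussian elimination to the matrix whose rows are u, v.
There is 1 pivot column, so rank = 1.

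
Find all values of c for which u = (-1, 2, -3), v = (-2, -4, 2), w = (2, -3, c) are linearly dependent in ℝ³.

The set is linearly dependent precisely when det[u; v; w] = 0.
Expanding, det = 8*c - 40.
Setting this to zero gives c = 5.

c = 5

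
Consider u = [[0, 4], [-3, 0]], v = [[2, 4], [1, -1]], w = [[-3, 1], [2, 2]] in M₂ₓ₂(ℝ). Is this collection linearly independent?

linearly independent

Write each element as a coordinate vector in ℝ⁴ using {E₁₁, E₁₂, E₂₁, E₂₂}.
Place the vectors as rows of a 3×4 matrix and reduce to echelon form.
The reduction yields 3 nonzero rows, so the rank is 3.
Since rank = 3 (the number of vectors), the set is linearly independent.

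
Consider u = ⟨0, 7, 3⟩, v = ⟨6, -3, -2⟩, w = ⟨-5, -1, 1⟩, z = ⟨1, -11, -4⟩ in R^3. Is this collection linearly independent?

There are 4 vectors in a 3-dimensional space, so they cannot be linearly independent.

linearly dependent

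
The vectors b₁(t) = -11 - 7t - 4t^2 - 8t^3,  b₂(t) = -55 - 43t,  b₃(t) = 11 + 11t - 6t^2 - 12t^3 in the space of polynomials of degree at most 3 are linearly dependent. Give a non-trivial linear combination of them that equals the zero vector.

Pass to coordinate vectors relative to the basis {1, t, …, t^3}.
Write the vectors as columns of a matrix and find a nonzero vector in its null space.
A generator of the null space is (3, -1, -2).

3b₁ - b₂ - 2b₃ = 0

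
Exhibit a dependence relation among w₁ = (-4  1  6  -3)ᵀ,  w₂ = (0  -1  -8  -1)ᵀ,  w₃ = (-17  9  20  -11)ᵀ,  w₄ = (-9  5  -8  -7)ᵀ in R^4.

2w₁ - 2w₂ - w₃ + w₄ = 0

Row-reduce the matrix with w₁, w₂, w₃, w₄ as columns; the null space gives the coefficients.
The free variable yields coefficients (2, -2, -1, 1) (any nonzero multiple also works).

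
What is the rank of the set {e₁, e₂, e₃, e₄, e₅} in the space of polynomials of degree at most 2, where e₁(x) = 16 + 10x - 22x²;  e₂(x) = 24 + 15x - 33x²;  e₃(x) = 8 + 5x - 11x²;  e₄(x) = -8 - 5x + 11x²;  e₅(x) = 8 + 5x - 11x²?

Use coordinates relative to {1, x, x²}.
Form the matrix with e₁, e₂, e₃, e₄, e₅ as columns and reduce.
The echelon form has 1 nonzero row, so the rank is 1.
(With 5 elements in a 3-dimensional space the rank is at most 3.)

rank 1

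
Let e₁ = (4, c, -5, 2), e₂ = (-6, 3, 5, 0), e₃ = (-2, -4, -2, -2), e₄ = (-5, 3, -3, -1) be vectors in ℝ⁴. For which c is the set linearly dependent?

c = 6

The set is linearly dependent precisely when det[e₁; e₂; e₃; e₄] = 0.
The determinant works out to 384 - 64*c.
Setting this to zero gives c = 6.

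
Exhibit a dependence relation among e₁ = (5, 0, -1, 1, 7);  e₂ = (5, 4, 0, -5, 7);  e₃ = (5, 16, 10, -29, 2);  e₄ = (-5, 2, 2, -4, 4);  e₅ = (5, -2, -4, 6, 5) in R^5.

3e₂ - e₃ - e₄ - 3e₅ = 0

Write the vectors as columns of a matrix and find a nonzero vector in its null space.
One solution (up to scaling) is (0, 3, -1, -1, -3).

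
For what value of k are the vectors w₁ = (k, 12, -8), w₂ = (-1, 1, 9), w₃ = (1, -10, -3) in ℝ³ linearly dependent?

Dependence holds iff the 3×3 matrix [w₁ w₂ w₃] is singular.
Cofactor expansion gives det = 87*k.
This vanishes exactly when k = 0.

k = 0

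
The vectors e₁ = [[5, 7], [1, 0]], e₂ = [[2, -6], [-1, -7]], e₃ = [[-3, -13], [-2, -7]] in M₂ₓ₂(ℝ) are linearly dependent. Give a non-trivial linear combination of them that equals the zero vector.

Pass to coordinate vectors relative to the basis {E₁₁, E₁₂, E₂₁, E₂₂}.
Row-reduce the matrix with e₁, e₂, e₃ as columns; the null space gives the coefficients.
The free variable yields coefficients (1, -1, 1) (any nonzero multiple also works).

e₁ - e₂ + e₃ = 0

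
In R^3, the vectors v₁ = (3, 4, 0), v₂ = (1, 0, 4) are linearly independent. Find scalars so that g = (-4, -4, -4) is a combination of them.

g = -v₁ - v₂

Set up the augmented matrix [v₁ | v₂ | g] and row-reduce.
Back-substitution yields (c₁, c₂) = (-1, -1).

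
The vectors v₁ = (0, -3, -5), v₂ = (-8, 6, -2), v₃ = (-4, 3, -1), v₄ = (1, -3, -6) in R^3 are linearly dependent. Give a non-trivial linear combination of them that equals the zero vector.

v₂ - 2v₃ = 0

Set up α₁v₁ + … + α₄v₄ = 0 and solve the homogeneous system.
A generator of the null space is (0, 1, -2, 0).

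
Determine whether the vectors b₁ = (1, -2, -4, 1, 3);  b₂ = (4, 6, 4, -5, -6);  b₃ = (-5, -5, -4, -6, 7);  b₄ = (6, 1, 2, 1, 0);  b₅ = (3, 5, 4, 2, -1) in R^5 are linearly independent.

The matrix [b₁|b₂|b₃|b₄|b₅] has determinant 5536.
A nonzero determinant means the columns are linearly independent.

linearly independent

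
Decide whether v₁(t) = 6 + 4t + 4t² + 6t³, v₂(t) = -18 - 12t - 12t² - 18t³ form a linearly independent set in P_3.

linearly dependent

Write each element as a coordinate vector in ℝ⁴ using {1, t, …, t³}.
Place the vectors as rows of a 2×4 matrix and reduce to echelon form.
The reduction yields 1 nonzero row, so the rank is 1.
Since rank 1 < 2, the set is linearly dependent.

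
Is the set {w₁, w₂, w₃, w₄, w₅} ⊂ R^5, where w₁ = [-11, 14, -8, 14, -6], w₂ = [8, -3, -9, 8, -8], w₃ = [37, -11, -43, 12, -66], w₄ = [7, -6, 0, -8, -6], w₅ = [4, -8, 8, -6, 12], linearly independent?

linearly dependent

Form the 5×5 matrix with these as columns; its determinant is 0.
A zero determinant means the columns are linearly dependent.
Indeed 2w₁ + 3w₂ - w₃ + 5w₄ = 0.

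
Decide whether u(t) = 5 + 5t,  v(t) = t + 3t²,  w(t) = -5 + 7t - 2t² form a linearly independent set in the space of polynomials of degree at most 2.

Take coordinates with respect to the standard basis {1, t, t²}.
Form the 3×3 matrix with these as columns; its determinant is -190.
A nonzero determinant means the columns are linearly independent.

linearly independent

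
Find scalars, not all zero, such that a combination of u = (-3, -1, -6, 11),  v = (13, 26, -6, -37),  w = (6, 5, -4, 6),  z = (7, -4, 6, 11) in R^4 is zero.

Row-reduce the matrix with u, v, w, z as columns; the null space gives the coefficients.
The free variable yields coefficients (3, 1, -3, 2) (any nonzero multiple also works).

3u + v - 3w + 2z = 0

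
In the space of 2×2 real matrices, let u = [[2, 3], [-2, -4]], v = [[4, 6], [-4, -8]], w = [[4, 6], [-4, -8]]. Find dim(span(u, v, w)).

Pass to coordinate vectors with respect to the basis {E₁₁, E₁₂, E₂₁, E₂₂}.
Put the 4×3 matrix [u|v|w] into echelon form.
Exactly 1 pivot survives; hence the rank is 1.

1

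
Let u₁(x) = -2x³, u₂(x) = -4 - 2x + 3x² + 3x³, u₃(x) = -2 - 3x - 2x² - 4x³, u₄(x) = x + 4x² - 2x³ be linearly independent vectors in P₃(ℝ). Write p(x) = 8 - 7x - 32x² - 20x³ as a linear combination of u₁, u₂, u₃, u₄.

Work in coordinates with respect to the standard basis {1, x, …, x³}.
Set up the augmented matrix [u₁ | u₂ | u₃ | u₄ | p] and row-reduce.
The system has the unique solution (a₁, …, a₄) = (-1, -4, 4, -3).

p = -u₁ - 4u₂ + 4u₃ - 3u₄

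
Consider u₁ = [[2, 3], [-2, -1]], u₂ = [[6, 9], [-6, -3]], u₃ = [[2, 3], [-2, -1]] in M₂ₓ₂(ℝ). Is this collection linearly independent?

Write each element as a coordinate vector in ℝ⁴ using {E₁₁, E₁₂, E₂₁, E₂₂}.
Row-reduce the matrix whose columns are u₁, u₂, u₃.
The reduction yields 1 nonzero row, so the rank is 1.
Since rank 1 < 3, the set is linearly dependent.
Indeed 3u₁ - u₂ = 0.

linearly dependent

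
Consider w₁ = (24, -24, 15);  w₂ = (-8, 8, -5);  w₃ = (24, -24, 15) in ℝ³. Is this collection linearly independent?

linearly dependent

Place the vectors as rows of a 3×3 matrix and reduce to echelon form.
The reduction yields 1 nonzero row, so the rank is 1.
Since rank 1 < 3, the set is linearly dependent.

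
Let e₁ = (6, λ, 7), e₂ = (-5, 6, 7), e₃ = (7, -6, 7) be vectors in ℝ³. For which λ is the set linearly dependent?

Dependence holds iff the 3×3 matrix [e₁ e₂ e₃] is singular.
Cofactor expansion gives det = 84*λ + 420.
This vanishes exactly when λ = -5.

λ = -5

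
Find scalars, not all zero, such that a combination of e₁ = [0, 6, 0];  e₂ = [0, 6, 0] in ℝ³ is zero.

Row-reduce the matrix with e₁, e₂ as columns; the null space gives the coefficients.
One solution (up to scaling) is (1, -1).

e₁ - e₂ = 0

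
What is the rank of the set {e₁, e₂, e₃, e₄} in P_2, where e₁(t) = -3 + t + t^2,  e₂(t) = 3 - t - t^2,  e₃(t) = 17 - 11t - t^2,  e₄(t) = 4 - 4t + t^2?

Represent each element by its coordinate vector in ℝ³.
Form the matrix with e₁, e₂, e₃, e₄ as columns and reduce.
There are 2 pivot columns, so rank = 2.
(With 4 elements in a 3-dimensional space the rank is at most 3.)

rank 2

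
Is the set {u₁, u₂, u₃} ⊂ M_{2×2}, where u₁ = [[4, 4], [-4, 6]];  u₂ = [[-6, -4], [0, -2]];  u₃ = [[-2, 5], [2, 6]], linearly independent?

Take coordinates with respect to the standard basis {E₁₁, E₁₂, E₂₁, E₂₂}.
Place the vectors as rows of a 3×4 matrix and reduce to echelon form.
The reduction yields 3 nonzero rows, so the rank is 3.
Since rank = 3 (the number of vectors), the set is linearly independent.

linearly independent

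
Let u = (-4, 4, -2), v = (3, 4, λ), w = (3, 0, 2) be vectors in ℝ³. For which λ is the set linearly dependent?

Dependence holds iff the 3×3 matrix [u v w] is singular.
The determinant works out to 12*λ - 32.
This vanishes exactly when λ = 8/3.

λ = 8/3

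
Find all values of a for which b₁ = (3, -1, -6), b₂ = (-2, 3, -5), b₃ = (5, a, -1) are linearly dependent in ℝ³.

a = -4

Place the vectors as rows of a 3×3 matrix; dependence ⇔ determinant zero.
The determinant works out to 27*a + 108.
This vanishes exactly when a = -4.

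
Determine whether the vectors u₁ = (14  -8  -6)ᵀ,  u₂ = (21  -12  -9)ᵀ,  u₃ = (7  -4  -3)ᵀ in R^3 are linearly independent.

One vector is a scalar multiple of another, so the set is dependent.

linearly dependent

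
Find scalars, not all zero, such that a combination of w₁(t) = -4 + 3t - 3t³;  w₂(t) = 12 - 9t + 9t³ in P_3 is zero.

3w₁ + w₂ = 0

Take coordinates with respect to {1, t, …, t³}.
Row-reduce the matrix with w₁, w₂ as columns; the null space gives the coefficients.
One solution (up to scaling) is (3, 1).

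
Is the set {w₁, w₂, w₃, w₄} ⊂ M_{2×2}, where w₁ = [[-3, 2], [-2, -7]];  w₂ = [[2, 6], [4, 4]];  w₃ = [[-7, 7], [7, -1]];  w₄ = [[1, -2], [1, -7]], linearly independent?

Write each element as a coordinate vector in ℝ⁴ using {E₁₁, E₁₂, E₂₁, E₂₂}.
The matrix [w₁|w₂|w₃|w₄] has determinant 2530.
A nonzero determinant means the columns are linearly independent.

linearly independent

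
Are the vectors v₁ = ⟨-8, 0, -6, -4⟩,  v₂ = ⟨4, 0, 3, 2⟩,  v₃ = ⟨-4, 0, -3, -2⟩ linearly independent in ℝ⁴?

One vector is a scalar multiple of another, so the set is dependent.

linearly dependent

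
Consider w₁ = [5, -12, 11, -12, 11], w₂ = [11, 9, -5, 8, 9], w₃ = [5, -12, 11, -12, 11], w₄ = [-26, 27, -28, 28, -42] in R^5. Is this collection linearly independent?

Two of the vectors are equal, giving an immediate dependence.

linearly dependent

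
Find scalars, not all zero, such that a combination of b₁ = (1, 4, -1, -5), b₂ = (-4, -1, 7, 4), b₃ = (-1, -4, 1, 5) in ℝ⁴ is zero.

b₁ + b₃ = 0

Write the vectors as columns of a matrix and find a nonzero vector in its null space.
A generator of the null space is (1, 0, 1).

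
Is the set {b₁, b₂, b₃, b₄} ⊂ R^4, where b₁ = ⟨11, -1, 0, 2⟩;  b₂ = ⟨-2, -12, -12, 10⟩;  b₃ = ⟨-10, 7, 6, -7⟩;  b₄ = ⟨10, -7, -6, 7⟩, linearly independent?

The matrix [b₁|b₂|b₃|b₄] has determinant 0.
A zero determinant means the columns are linearly dependent.
Indeed 2b₁ + b₂ + 2b₃ = 0.

linearly dependent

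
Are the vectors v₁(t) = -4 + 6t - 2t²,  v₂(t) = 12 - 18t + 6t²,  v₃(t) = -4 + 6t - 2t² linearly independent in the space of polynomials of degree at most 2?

Take coordinates with respect to the standard basis {1, t, t²}.
Form the 3×3 matrix with these as columns; its determinant is 0.
A zero determinant means the columns are linearly dependent.
Indeed 3v₁ + v₂ = 0.

linearly dependent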